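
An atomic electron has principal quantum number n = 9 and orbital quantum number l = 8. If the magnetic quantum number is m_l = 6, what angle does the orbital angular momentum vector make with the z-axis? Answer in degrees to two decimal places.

θ ≈ 45.00°

|L| = ℏ√(l(l+1)) = 6√2 ℏ.
L_z = m_l ℏ = 6ℏ.
cos θ = L_z/|L| = 6/√72, so θ ≈ 45.00°.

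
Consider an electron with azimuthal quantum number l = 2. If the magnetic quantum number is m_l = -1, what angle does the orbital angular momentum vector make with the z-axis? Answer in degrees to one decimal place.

|L| = ℏ√(l(l+1)) = √6 ℏ.
L_z = m_l ℏ = −1ℏ.
cos θ = L_z/|L| = -1/√6, so θ ≈ 114.1°.

θ ≈ 114.1°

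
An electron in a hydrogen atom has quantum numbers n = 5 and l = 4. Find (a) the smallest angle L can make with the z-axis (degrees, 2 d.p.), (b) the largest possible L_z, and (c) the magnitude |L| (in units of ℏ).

θ_min ≈ 26.57°; L_z,max = 4ℏ; |L| = 2√5 ℏ ≈ 4.472ℏ

cos θ_min = 4/√20, so θ_min ≈ 26.57°.
L_z,max = lℏ = 4ℏ.
|L| = ℏ√(4·5) = 2√5 ℏ ≈ 4.472ℏ.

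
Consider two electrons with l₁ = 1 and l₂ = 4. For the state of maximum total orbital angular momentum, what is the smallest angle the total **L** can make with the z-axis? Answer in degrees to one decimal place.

θ_min ≈ 24.1°

By the triangle rule, |l₁ − l₂| ≤ L ≤ l₁ + l₂.
So L can be 3, 4, 5.
The maximum is L = 5, with |L_tot| = ℏ√(5·6) = √30 ℏ.
The minimum angle with z is arccos(5/√30) ≈ 24.1°.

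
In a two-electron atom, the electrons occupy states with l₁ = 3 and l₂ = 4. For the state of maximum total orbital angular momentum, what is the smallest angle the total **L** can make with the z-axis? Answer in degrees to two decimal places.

The total orbital quantum number L ranges from |l₁ − l₂| to l₁ + l₂ in integer steps.
L ∈ {1, 2, 3, 4, 5, 6, 7}.
The maximum is L = 7, with |L_tot| = ℏ√(7·8) = 2√14 ℏ.
The minimum angle with z is arccos(7/√56) ≈ 20.70°.

θ_min ≈ 20.70°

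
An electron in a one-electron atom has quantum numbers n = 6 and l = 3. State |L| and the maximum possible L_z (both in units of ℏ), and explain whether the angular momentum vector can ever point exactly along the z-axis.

No: L_z,max = 3ℏ < |L| = 2√3 ℏ ≈ 3.464ℏ

|L| = 2√3 ℏ ≈ 3.4641ℏ, while L_z,max = lℏ = 3ℏ.
Since |L| > L_z,max, the vector can never point exactly along z; the closest it comes is θ_min = arccos(3/√12) ≈ 30.0°.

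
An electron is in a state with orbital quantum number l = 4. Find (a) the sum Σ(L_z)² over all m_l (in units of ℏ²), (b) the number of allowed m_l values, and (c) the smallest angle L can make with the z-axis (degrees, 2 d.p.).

Σ m_l² = 60, so Σ(L_z)² = 60 ℏ².
There are 2l+1 = 9 values of m_l.
cos θ_min = 4/√20, so θ_min ≈ 26.57°.

Σ(L_z)² = 60 ℏ²; 9 values; θ_min ≈ 26.57°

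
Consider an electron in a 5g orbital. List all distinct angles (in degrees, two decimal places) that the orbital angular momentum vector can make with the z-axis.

5g means n = 5, l = 4.
|L| = ℏ√(l(l+1)) = 2√5 ℏ.
cos θ = m_l/√20 for each m_l ∈ {-4, -3, -2, -1, 0, 1, 2, 3, 4}.

θ ∈ {26.57°, 47.87°, 63.43°, 77.08°, 90.00°, 102.92°, 116.57°, 132.13°, 153.43°}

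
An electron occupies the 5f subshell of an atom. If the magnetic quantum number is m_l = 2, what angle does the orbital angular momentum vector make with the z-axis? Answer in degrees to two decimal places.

For 5f, l = 3.
|L| = ℏ√(l(l+1)) = 2√3 ℏ.
L_z = m_l ℏ = 2ℏ.
cos θ = L_z/|L| = 2/√12, so θ ≈ 54.74°.

θ ≈ 54.74°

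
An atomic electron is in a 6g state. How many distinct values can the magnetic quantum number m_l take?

9

The 6g subshell has l = 4.
The number of m_l values is 2l + 1 = 2·4 + 1 = 9.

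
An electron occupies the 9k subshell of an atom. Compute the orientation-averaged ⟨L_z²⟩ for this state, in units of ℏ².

⟨L_z²⟩ = 18.67 ℏ²

9k means n = 9, l = 7.
The allowed m_l values are -7, -6, -5, -4, -3, -2, -1, 0, 1, 2, 3, 4, 5, 6, 7.
⟨L_z²⟩ = ℏ²·l(l+1)/3 = 18.67ℏ².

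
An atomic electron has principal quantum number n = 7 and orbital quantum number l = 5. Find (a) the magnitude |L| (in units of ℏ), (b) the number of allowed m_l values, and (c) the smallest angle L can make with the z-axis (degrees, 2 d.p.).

|L| = ℏ√(5·6) = √30 ℏ ≈ 5.477ℏ.
There are 2l+1 = 11 values of m_l.
cos θ_min = 5/√30, so θ_min ≈ 24.09°.

|L| = √30 ℏ ≈ 5.477ℏ; 11 values; θ_min ≈ 24.09°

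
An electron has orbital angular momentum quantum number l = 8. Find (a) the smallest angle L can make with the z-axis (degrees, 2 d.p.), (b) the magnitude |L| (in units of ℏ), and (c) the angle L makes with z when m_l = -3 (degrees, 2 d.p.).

θ_min ≈ 19.47°; |L| = 6√2 ℏ ≈ 8.485ℏ; θ(m_l=-3) ≈ 110.70°

cos θ_min = 8/√72, so θ_min ≈ 19.47°.
|L| = ℏ√(8·9) = 6√2 ℏ ≈ 8.485ℏ.
For m_l = -3: cos θ = -3/√72, θ ≈ 110.70°.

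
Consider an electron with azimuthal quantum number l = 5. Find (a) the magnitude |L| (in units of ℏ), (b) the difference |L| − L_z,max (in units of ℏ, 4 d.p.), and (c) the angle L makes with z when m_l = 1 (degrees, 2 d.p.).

|L| = ℏ√(5·6) = √30 ℏ ≈ 5.477ℏ.
|L| − L_z,max = (√30 − 5)ℏ ≈ 0.4772ℏ.
For m_l = 1: cos θ = 1/√30, θ ≈ 79.48°.

|L| = √30 ℏ ≈ 5.477ℏ; |L|−L_z,max ≈ 0.4772ℏ; θ(m_l=1) ≈ 79.48°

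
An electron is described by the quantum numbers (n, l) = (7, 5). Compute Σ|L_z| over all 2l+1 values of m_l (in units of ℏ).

m_l runs from −5 to 5, i.e. {-5, -4, -3, -2, -1, 0, 1, 2, 3, 4, 5}.
Σ|m_l| = 2(1+2+…+5) = 30.

Σ|L_z| = 30 ℏ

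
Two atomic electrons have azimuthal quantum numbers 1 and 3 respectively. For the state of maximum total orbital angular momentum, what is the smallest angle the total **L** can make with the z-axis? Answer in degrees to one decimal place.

θ_min ≈ 26.6°

L runs from |1 − 3| = 2 to 1 + 3 = 4.
Allowed values: L = 2, 3, 4.
The maximum is L = 4, with |L_tot| = ℏ√(4·5) = 2√5 ℏ.
The minimum angle with z is arccos(4/√20) ≈ 26.6°.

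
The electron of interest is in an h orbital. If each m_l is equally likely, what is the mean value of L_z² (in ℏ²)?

⟨L_z²⟩ = 10 ℏ²

The letter h corresponds to l = 5.
m_l ∈ {-5, -4, -3, -2, -1, 0, 1, 2, 3, 4, 5}.
⟨L_z²⟩ = ℏ²·l(l+1)/3 = 10ℏ².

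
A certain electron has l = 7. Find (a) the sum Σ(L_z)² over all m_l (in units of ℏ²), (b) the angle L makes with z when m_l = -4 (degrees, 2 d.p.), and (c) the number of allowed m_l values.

Σ m_l² = 280, so Σ(L_z)² = 280 ℏ².
For m_l = -4: cos θ = -4/√56, θ ≈ 122.31°.
There are 2l+1 = 15 values of m_l.

Σ(L_z)² = 280 ℏ²; θ(m_l=-4) ≈ 122.31°; 15 values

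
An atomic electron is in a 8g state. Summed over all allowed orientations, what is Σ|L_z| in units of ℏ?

For 8g, l = 4.
m_l ∈ {-4, -3, -2, -1, 0, 1, 2, 3, 4}.
Σ|m_l| = 2(1+2+…+4) = 20.

Σ|L_z| = 20 ℏ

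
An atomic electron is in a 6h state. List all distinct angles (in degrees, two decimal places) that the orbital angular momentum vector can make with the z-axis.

6h means n = 6, l = 5.
|L|² = l(l+1)ℏ² = 30ℏ², so |L| = √30 ℏ.
cos θ = m_l/√30 for each m_l ∈ {-5, -4, -3, -2, -1, 0, 1, 2, 3, 4, 5}.

θ ∈ {24.09°, 43.09°, 56.79°, 68.58°, 79.48°, 90.00°, 100.52°, 111.42°, 123.21°, 136.91°, 155.91°}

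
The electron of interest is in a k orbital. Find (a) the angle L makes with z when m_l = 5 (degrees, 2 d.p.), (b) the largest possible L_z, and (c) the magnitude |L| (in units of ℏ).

A k state has l = 7.
For m_l = 5: cos θ = 5/√56, θ ≈ 48.08°.
L_z,max = lℏ = 7ℏ.
|L| = ℏ√(7·8) = 2√14 ℏ ≈ 7.483ℏ.

θ(m_l=5) ≈ 48.08°; L_z,max = 7ℏ; |L| = 2√14 ℏ ≈ 7.483ℏ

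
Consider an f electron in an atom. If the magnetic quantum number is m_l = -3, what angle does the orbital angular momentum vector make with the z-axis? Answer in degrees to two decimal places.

θ ≈ 150.00°

For an f orbital, l = 3.
|L| = √(l(l+1)) ℏ = 2√3 ℏ.
L_z = m_l ℏ = −3ℏ.
cos θ = L_z/|L| = -3/√12, so θ ≈ 150.00°.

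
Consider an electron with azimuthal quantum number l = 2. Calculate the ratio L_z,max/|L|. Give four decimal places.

|L| = √6 ℏ ≈ 2.4495ℏ, while L_z,max = lℏ = 2ℏ.
L_z,max/|L| = 2/√6 = 0.8165.

L_z,max/|L| = 0.8165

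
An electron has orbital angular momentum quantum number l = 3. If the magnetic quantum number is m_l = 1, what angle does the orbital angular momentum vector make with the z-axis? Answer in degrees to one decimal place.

θ ≈ 73.2°

|L|² = l(l+1)ℏ² = 12ℏ², so |L| = 2√3 ℏ.
L_z = m_l ℏ = 1ℏ.
cos θ = L_z/|L| = 1/√12, so θ ≈ 73.2°.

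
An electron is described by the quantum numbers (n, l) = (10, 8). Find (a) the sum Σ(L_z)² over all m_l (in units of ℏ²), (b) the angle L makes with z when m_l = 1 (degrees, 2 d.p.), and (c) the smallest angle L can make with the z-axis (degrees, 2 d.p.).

Σ(L_z)² = 408 ℏ²; θ(m_l=1) ≈ 83.23°; θ_min ≈ 19.47°

Σ m_l² = 408, so Σ(L_z)² = 408 ℏ².
For m_l = 1: cos θ = 1/√72, θ ≈ 83.23°.
cos θ_min = 8/√72, so θ_min ≈ 19.47°.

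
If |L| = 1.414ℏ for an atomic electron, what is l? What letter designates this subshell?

Since |L|² = l(l+1)ℏ², l(l+1) = 2.
The positive root is l = 1.

l = 1 (p orbital)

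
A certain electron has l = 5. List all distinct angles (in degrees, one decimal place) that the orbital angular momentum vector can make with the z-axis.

|L| = ℏ√(l(l+1)) = √30 ℏ.
cos θ = m_l/√30 for each m_l ∈ {-5, -4, -3, -2, -1, 0, 1, 2, 3, 4, 5}.

θ ∈ {24.1°, 43.1°, 56.8°, 68.6°, 79.5°, 90.0°, 100.5°, 111.4°, 123.2°, 136.9°, 155.9°}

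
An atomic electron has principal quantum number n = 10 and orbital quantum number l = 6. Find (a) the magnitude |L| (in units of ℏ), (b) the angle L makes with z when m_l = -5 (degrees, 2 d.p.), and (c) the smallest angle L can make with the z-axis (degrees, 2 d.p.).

|L| = √42 ℏ ≈ 6.481ℏ; θ(m_l=-5) ≈ 140.49°; θ_min ≈ 22.21°

|L| = ℏ√(6·7) = √42 ℏ ≈ 6.481ℏ.
For m_l = -5: cos θ = -5/√42, θ ≈ 140.49°.
cos θ_min = 6/√42, so θ_min ≈ 22.21°.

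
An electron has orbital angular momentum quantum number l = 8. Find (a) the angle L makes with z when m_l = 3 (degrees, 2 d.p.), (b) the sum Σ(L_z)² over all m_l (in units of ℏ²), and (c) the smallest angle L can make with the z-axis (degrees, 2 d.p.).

For m_l = 3: cos θ = 3/√72, θ ≈ 69.30°.
Σ m_l² = 408, so Σ(L_z)² = 408 ℏ².
cos θ_min = 8/√72, so θ_min ≈ 19.47°.

θ(m_l=3) ≈ 69.30°; Σ(L_z)² = 408 ℏ²; θ_min ≈ 19.47°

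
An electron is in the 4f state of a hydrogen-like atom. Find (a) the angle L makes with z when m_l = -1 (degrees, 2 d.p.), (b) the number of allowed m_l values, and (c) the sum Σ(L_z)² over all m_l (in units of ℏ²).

For 4f, l = 3.
For m_l = -1: cos θ = -1/√12, θ ≈ 106.78°.
There are 2l+1 = 7 values of m_l.
Σ m_l² = 28, so Σ(L_z)² = 28 ℏ².

θ(m_l=-1) ≈ 106.78°; 7 values; Σ(L_z)² = 28 ℏ²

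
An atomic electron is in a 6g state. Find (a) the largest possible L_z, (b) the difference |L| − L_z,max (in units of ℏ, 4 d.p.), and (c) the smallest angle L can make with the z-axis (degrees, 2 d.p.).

6g means n = 6, l = 4.
L_z,max = lℏ = 4ℏ.
|L| − L_z,max = (2√5 − 4)ℏ ≈ 0.4721ℏ.
cos θ_min = 4/√20, so θ_min ≈ 26.57°.

L_z,max = 4ℏ; |L|−L_z,max ≈ 0.4721ℏ; θ_min ≈ 26.57°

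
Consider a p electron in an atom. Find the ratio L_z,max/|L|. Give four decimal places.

L_z,max/|L| = 0.7071

A p state has l = 1.
|L| = √2 ℏ ≈ 1.4142ℏ, while L_z,max = lℏ = 1ℏ.
L_z,max/|L| = 1/√2 = 0.7071.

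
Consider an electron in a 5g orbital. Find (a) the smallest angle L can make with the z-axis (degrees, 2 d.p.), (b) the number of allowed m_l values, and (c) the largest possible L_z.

θ_min ≈ 26.57°; 9 values; L_z,max = 4ℏ

The 5g subshell has l = 4.
cos θ_min = 4/√20, so θ_min ≈ 26.57°.
There are 2l+1 = 9 values of m_l.
L_z,max = lℏ = 4ℏ.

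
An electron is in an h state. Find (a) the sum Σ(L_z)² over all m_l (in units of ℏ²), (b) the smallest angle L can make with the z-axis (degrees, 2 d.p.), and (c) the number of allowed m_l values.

Σ(L_z)² = 110 ℏ²; θ_min ≈ 24.09°; 11 values

For an h orbital, l = 5.
Σ m_l² = 110, so Σ(L_z)² = 110 ℏ².
cos θ_min = 5/√30, so θ_min ≈ 24.09°.
There are 2l+1 = 11 values of m_l.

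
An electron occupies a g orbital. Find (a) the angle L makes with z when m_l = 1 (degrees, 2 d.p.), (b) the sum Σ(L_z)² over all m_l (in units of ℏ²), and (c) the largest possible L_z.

θ(m_l=1) ≈ 77.08°; Σ(L_z)² = 60 ℏ²; L_z,max = 4ℏ

A g state has l = 4.
For m_l = 1: cos θ = 1/√20, θ ≈ 77.08°.
Σ m_l² = 60, so Σ(L_z)² = 60 ℏ².
L_z,max = lℏ = 4ℏ.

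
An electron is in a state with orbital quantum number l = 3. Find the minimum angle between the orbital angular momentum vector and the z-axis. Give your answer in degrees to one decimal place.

|L| = √(l(l+1)) ℏ = 2√3 ℏ.
The smallest angle corresponds to the largest L_z, i.e. m_l = l = 3, giving L_z = 3ℏ.
cos θ_min = 3/√12, so θ_min ≈ 30.0°.

θ_min ≈ 30.0°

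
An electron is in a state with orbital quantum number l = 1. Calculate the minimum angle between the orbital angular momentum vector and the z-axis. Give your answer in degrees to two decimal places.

|L| = √(l(l+1)) ℏ = √2 ℏ.
The smallest angle corresponds to the largest L_z, i.e. m_l = l = 1, giving L_z = 1ℏ.
cos θ_min = 1/√2, so θ_min ≈ 45.00°.

θ_min ≈ 45.00°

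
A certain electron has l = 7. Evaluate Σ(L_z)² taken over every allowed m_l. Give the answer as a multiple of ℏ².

Σ(L_z)² = 280 ℏ²

The allowed m_l values are -7, -6, -5, -4, -3, -2, -1, 0, 1, 2, 3, 4, 5, 6, 7.
Σ m_l² = l(l+1)(2l+1)/3 = 7·8·15/3 = 280.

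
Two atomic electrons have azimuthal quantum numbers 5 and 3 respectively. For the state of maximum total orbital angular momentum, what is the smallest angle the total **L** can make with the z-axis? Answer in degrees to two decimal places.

The total orbital quantum number L ranges from |l₁ − l₂| to l₁ + l₂ in integer steps.
Allowed values: L = 2, 3, 4, 5, 6, 7, 8.
The maximum is L = 8, with |L_tot| = ℏ√(8·9) = 6√2 ℏ.
The minimum angle with z is arccos(8/√72) ≈ 19.47°.

θ_min ≈ 19.47°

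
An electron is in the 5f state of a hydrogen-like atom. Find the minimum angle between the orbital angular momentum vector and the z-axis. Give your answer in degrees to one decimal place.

5f means n = 5, l = 3.
|L|² = l(l+1)ℏ² = 12ℏ², so |L| = 2√3 ℏ.
The smallest angle corresponds to the largest L_z, i.e. m_l = l = 3, giving L_z = 3ℏ.
cos θ_min = 3/√12, so θ_min ≈ 30.0°.

θ_min ≈ 30.0°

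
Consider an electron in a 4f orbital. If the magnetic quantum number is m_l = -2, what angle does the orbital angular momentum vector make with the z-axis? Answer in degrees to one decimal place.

The 4f subshell has l = 3.
|L| = √(l(l+1)) ℏ = 2√3 ℏ.
L_z = m_l ℏ = −2ℏ.
cos θ = L_z/|L| = -2/√12, so θ ≈ 125.3°.

θ ≈ 125.3°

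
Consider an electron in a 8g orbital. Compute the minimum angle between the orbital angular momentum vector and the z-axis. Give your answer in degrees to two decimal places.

For 8g, l = 4.
|L| = ℏ√(l(l+1)) = 2√5 ℏ.
The smallest angle corresponds to the largest L_z, i.e. m_l = l = 4, giving L_z = 4ℏ.
cos θ_min = 4/√20, so θ_min ≈ 26.57°.

θ_min ≈ 26.57°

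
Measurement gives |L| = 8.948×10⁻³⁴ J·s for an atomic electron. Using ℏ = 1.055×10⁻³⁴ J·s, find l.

In units of ℏ, |L| ≈ 8.482.
(|L|/ℏ)² = l(l+1) ≈ 71.94 ⇒ l = 8.

l = 8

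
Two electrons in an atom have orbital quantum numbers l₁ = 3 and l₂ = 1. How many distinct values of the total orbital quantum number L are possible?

3

By the triangle rule, |l₁ − l₂| ≤ L ≤ l₁ + l₂.
Allowed values: L = 2, 3, 4.
That is 3 values.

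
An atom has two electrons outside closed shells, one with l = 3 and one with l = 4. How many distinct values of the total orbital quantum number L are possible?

By the triangle rule, |l₁ − l₂| ≤ L ≤ l₁ + l₂.
L ∈ {1, 2, 3, 4, 5, 6, 7}.
That is 7 values.

7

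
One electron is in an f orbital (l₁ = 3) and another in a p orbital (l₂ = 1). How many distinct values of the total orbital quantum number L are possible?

L runs from |3 − 1| = 2 to 3 + 1 = 4.
L ∈ {2, 3, 4}.
That is 3 values.

3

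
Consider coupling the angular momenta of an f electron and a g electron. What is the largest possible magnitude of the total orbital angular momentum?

L runs from |3 − 4| = 1 to 3 + 4 = 7.
L ∈ {1, 2, 3, 4, 5, 6, 7}.
The largest magnitude corresponds to L = 7: |L_tot| = ℏ√(7·8) = 2√14 ℏ.

|L_tot|_max = 2√14 ℏ ≈ 7.483ℏ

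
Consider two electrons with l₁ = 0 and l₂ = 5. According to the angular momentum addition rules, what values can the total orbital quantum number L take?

L = 5

L runs from |0 − 5| = 5 to 0 + 5 = 5.
L ∈ {5}.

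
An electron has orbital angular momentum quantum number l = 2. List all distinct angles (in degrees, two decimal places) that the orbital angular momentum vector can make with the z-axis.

θ ∈ {35.26°, 65.91°, 90.00°, 114.09°, 144.74°}

|L| = ℏ√(l(l+1)) = √6 ℏ.
cos θ = m_l/√6 for each m_l ∈ {-2, -1, 0, 1, 2}.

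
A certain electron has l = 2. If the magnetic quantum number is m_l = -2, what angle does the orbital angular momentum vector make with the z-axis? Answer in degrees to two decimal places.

θ ≈ 144.74°

|L| = ℏ√(l(l+1)) = √6 ℏ.
L_z = m_l ℏ = −2ℏ.
cos θ = L_z/|L| = -2/√6, so θ ≈ 144.74°.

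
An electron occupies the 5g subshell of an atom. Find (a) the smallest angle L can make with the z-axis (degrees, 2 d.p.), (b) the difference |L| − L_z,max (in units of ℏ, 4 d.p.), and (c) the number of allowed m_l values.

For 5g, l = 4.
cos θ_min = 4/√20, so θ_min ≈ 26.57°.
|L| − L_z,max = (2√5 − 4)ℏ ≈ 0.4721ℏ.
There are 2l+1 = 9 values of m_l.

θ_min ≈ 26.57°; |L|−L_z,max ≈ 0.4721ℏ; 9 values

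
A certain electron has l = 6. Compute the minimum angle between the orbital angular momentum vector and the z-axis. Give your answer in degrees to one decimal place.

θ_min ≈ 22.2°

|L| = √(l(l+1)) ℏ = √42 ℏ.
The smallest angle corresponds to the largest L_z, i.e. m_l = l = 6, giving L_z = 6ℏ.
cos θ_min = 6/√42, so θ_min ≈ 22.2°.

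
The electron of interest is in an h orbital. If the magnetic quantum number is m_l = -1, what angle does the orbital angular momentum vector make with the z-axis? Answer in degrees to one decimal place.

An h state has l = 5.
|L| = √(l(l+1)) ℏ = √30 ℏ.
L_z = m_l ℏ = −1ℏ.
cos θ = L_z/|L| = -1/√30, so θ ≈ 100.5°.

θ ≈ 100.5°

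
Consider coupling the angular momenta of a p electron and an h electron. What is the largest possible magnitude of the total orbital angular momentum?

L runs from |1 − 5| = 4 to 1 + 5 = 6.
So L can be 4, 5, 6.
The largest magnitude corresponds to L = 6: |L_tot| = ℏ√(6·7) = √42 ℏ.

|L_tot|_max = √42 ℏ ≈ 6.481ℏ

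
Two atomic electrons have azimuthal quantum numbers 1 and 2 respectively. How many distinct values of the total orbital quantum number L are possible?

Angular momentum addition gives L = |l₁ − l₂|, …, l₁ + l₂.
So L can be 1, 2, 3.
That is 3 values.

3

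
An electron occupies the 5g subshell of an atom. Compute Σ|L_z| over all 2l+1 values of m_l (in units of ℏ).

Σ|L_z| = 20 ℏ

For 5g, l = 4.
The allowed m_l values are -4, -3, -2, -1, 0, 1, 2, 3, 4.
Σ|m_l| = 2(1+2+…+4) = 20.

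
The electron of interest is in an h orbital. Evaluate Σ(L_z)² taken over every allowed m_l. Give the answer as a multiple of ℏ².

Σ(L_z)² = 110 ℏ²

An h state has l = 5.
m_l runs from −5 to 5, i.e. {-5, -4, -3, -2, -1, 0, 1, 2, 3, 4, 5}.
Σ m_l² = 2·(1 + 4 + 9 + 16 + 25) = 110.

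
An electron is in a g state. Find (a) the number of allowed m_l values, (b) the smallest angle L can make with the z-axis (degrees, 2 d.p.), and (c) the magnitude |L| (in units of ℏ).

9 values; θ_min ≈ 26.57°; |L| = 2√5 ℏ ≈ 4.472ℏ

A g state has l = 4.
There are 2l+1 = 9 values of m_l.
cos θ_min = 4/√20, so θ_min ≈ 26.57°.
|L| = ℏ√(4·5) = 2√5 ℏ ≈ 4.472ℏ.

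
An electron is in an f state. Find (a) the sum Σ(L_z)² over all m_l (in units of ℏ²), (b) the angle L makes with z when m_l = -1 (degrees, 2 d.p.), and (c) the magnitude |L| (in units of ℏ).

The letter f corresponds to l = 3.
Σ m_l² = 28, so Σ(L_z)² = 28 ℏ².
For m_l = -1: cos θ = -1/√12, θ ≈ 106.78°.
|L| = ℏ√(3·4) = 2√3 ℏ ≈ 3.464ℏ.

Σ(L_z)² = 28 ℏ²; θ(m_l=-1) ≈ 106.78°; |L| = 2√3 ℏ ≈ 3.464ℏ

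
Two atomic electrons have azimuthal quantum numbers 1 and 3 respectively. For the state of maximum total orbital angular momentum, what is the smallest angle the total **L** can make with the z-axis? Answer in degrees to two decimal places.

The total orbital quantum number L ranges from |l₁ − l₂| to l₁ + l₂ in integer steps.
Allowed values: L = 2, 3, 4.
The maximum is L = 4, with |L_tot| = ℏ√(4·5) = 2√5 ℏ.
The minimum angle with z is arccos(4/√20) ≈ 26.57°.

θ_min ≈ 26.57°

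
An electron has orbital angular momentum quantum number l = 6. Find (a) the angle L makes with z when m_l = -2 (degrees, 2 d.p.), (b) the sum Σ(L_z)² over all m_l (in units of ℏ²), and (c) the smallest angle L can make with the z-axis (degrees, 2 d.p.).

θ(m_l=-2) ≈ 107.98°; Σ(L_z)² = 182 ℏ²; θ_min ≈ 22.21°

For m_l = -2: cos θ = -2/√42, θ ≈ 107.98°.
Σ m_l² = 182, so Σ(L_z)² = 182 ℏ².
cos θ_min = 6/√42, so θ_min ≈ 22.21°.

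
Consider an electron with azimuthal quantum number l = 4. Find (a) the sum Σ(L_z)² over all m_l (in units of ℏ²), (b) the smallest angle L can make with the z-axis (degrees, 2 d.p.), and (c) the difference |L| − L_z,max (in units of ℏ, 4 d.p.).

Σ m_l² = 60, so Σ(L_z)² = 60 ℏ².
cos θ_min = 4/√20, so θ_min ≈ 26.57°.
|L| − L_z,max = (2√5 − 4)ℏ ≈ 0.4721ℏ.

Σ(L_z)² = 60 ℏ²; θ_min ≈ 26.57°; |L|−L_z,max ≈ 0.4721ℏ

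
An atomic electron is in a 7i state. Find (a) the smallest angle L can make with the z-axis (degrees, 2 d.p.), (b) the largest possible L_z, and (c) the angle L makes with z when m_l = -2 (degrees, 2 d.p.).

θ_min ≈ 22.21°; L_z,max = 6ℏ; θ(m_l=-2) ≈ 107.98°

7i means n = 7, l = 6.
cos θ_min = 6/√42, so θ_min ≈ 22.21°.
L_z,max = lℏ = 6ℏ.
For m_l = -2: cos θ = -2/√42, θ ≈ 107.98°.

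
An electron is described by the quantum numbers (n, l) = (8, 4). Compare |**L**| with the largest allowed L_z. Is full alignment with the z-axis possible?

|L| = 2√5 ℏ ≈ 4.4721ℏ, while L_z,max = lℏ = 4ℏ.
Since |L| > L_z,max, the vector can never point exactly along z; the closest it comes is θ_min = arccos(4/√20) ≈ 26.6°.

No: L_z,max = 4ℏ < |L| = 2√5 ℏ ≈ 4.472ℏ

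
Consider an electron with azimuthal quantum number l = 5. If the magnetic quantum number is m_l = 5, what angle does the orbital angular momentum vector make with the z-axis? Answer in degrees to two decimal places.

|L| = ℏ√(l(l+1)) = √30 ℏ.
L_z = m_l ℏ = 5ℏ.
cos θ = L_z/|L| = 5/√30, so θ ≈ 24.09°.

θ ≈ 24.09°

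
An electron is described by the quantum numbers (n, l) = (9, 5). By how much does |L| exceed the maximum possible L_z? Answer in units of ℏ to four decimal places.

|L| = √30 ℏ ≈ 5.4772ℏ, while L_z,max = lℏ = 5ℏ.
The difference is (√30 − 5)ℏ ≈ 0.4772ℏ.

|L| − L_z,max ≈ 0.4772ℏ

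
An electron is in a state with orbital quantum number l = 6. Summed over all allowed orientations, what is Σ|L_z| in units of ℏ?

Σ|L_z| = 42 ℏ

m_l ∈ {-6, -5, -4, -3, -2, -1, 0, 1, 2, 3, 4, 5, 6}.
Σ|m_l| = l(l+1) = 42.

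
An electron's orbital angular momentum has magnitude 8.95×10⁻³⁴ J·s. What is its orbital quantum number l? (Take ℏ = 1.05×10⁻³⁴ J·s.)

l = 8

In units of ℏ, |L| ≈ 8.524.
l(l+1) ≈ 8.524² ≈ 72.66, so l = 8.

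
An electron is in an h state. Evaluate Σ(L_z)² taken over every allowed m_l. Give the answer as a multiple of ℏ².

Σ(L_z)² = 110 ℏ²

The letter h corresponds to l = 5.
m_l ∈ {-5, -4, -3, -2, -1, 0, 1, 2, 3, 4, 5}.
Summing m² from −5 to 5: Σ m_l² = 110.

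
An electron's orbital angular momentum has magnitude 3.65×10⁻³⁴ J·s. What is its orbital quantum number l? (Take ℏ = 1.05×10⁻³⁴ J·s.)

|L|/ℏ = (3.65×10⁻³⁴)/(1.05×10⁻³⁴) ≈ 3.476.
l(l+1) ≈ 3.476² ≈ 12.08, so l = 3.

l = 3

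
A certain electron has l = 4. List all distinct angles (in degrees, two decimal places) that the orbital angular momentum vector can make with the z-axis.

θ ∈ {26.57°, 47.87°, 63.43°, 77.08°, 90.00°, 102.92°, 116.57°, 132.13°, 153.43°}

|L|² = l(l+1)ℏ² = 20ℏ², so |L| = 2√5 ℏ.
cos θ = m_l/√20 for each m_l ∈ {-4, -3, -2, -1, 0, 1, 2, 3, 4}.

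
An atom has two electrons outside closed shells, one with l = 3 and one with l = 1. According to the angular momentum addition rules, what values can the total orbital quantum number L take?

The total orbital quantum number L ranges from |l₁ − l₂| to l₁ + l₂ in integer steps.
Allowed values: L = 2, 3, 4.

L = 2, 3, 4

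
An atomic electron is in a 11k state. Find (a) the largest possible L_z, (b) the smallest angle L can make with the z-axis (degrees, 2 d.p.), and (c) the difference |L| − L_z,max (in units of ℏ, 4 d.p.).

L_z,max = 7ℏ; θ_min ≈ 20.70°; |L|−L_z,max ≈ 0.4833ℏ

The 11k subshell has l = 7.
L_z,max = lℏ = 7ℏ.
cos θ_min = 7/√56, so θ_min ≈ 20.70°.
|L| − L_z,max = (2√14 − 7)ℏ ≈ 0.4833ℏ.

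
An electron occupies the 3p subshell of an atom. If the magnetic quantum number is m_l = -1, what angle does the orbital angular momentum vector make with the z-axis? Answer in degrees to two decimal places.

3p means n = 3, l = 1.
|L| = √(l(l+1)) ℏ = √2 ℏ.
L_z = m_l ℏ = −1ℏ.
cos θ = L_z/|L| = -1/√2, so θ ≈ 135.00°.

θ ≈ 135.00°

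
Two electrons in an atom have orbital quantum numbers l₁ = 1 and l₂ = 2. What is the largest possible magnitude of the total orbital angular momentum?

|L_tot|_max = 2√3 ℏ ≈ 3.464ℏ

The total orbital quantum number L ranges from |l₁ − l₂| to l₁ + l₂ in integer steps.
L ∈ {1, 2, 3}.
The largest magnitude corresponds to L = 3: |L_tot| = ℏ√(3·4) = 2√3 ℏ.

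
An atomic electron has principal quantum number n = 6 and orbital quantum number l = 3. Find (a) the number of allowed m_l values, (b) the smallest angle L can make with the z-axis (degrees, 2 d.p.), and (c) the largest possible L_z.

There are 2l+1 = 7 values of m_l.
cos θ_min = 3/√12, so θ_min ≈ 30.00°.
L_z,max = lℏ = 3ℏ.

7 values; θ_min ≈ 30.00°; L_z,max = 3ℏ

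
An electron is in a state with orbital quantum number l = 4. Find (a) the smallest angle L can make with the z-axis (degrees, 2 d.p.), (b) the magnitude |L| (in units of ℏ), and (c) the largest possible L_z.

θ_min ≈ 26.57°; |L| = 2√5 ℏ ≈ 4.472ℏ; L_z,max = 4ℏ

cos θ_min = 4/√20, so θ_min ≈ 26.57°.
|L| = ℏ√(4·5) = 2√5 ℏ ≈ 4.472ℏ.
L_z,max = lℏ = 4ℏ.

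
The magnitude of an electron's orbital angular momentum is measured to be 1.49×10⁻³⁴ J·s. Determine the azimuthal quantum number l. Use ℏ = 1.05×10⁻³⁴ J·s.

Dividing by ℏ: |L|/ℏ ≈ 1.419.
l(l+1) ≈ 1.419² ≈ 2.01, so l = 1.

l = 1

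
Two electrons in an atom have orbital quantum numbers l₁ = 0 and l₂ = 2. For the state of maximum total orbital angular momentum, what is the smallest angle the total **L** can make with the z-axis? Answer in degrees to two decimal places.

θ_min ≈ 35.26°

Angular momentum addition gives L = |l₁ − l₂|, …, l₁ + l₂.
Allowed values: L = 2.
The maximum is L = 2, with |L_tot| = ℏ√(2·3) = √6 ℏ.
The minimum angle with z is arccos(2/√6) ≈ 35.26°.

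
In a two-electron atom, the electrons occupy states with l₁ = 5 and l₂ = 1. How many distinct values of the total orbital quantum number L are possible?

3

Angular momentum addition gives L = |l₁ − l₂|, …, l₁ + l₂.
L ∈ {4, 5, 6}.
That is 3 values.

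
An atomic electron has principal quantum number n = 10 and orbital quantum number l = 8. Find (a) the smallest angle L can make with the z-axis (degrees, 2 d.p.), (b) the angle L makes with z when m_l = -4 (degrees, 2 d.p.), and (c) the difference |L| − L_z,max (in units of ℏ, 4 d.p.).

cos θ_min = 8/√72, so θ_min ≈ 19.47°.
For m_l = -4: cos θ = -4/√72, θ ≈ 118.13°.
|L| − L_z,max = (6√2 − 8)ℏ ≈ 0.4853ℏ.

θ_min ≈ 19.47°; θ(m_l=-4) ≈ 118.13°; |L|−L_z,max ≈ 0.4853ℏ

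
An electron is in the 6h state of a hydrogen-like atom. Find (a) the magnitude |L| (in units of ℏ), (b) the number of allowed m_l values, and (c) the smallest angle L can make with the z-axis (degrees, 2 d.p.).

|L| = √30 ℏ ≈ 5.477ℏ; 11 values; θ_min ≈ 24.09°

The 6h subshell has l = 5.
|L| = ℏ√(5·6) = √30 ℏ ≈ 5.477ℏ.
There are 2l+1 = 11 values of m_l.
cos θ_min = 5/√30, so θ_min ≈ 24.09°.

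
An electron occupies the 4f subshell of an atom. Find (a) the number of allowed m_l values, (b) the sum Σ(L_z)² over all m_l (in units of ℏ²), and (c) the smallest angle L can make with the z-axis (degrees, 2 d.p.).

The 4f subshell has l = 3.
There are 2l+1 = 7 values of m_l.
Σ m_l² = 28, so Σ(L_z)² = 28 ℏ².
cos θ_min = 3/√12, so θ_min ≈ 30.00°.

7 values; Σ(L_z)² = 28 ℏ²; θ_min ≈ 30.00°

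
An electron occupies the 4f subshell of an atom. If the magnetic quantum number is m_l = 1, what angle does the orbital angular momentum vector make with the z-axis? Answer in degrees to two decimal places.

For 4f, l = 3.
|L| = ℏ√(l(l+1)) = 2√3 ℏ.
L_z = m_l ℏ = 1ℏ.
cos θ = L_z/|L| = 1/√12, so θ ≈ 73.22°.

θ ≈ 73.22°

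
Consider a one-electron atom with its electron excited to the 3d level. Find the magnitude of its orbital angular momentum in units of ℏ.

The 3d level has l = 2.
|L| = ℏ√(l(l+1)) = ℏ√(2·3) = √6 ℏ

|L| = √6 ℏ ≈ 2.449ℏ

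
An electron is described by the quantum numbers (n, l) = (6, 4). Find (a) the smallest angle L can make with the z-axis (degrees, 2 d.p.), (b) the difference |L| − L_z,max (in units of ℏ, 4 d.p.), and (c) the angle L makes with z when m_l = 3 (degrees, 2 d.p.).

cos θ_min = 4/√20, so θ_min ≈ 26.57°.
|L| − L_z,max = (2√5 − 4)ℏ ≈ 0.4721ℏ.
For m_l = 3: cos θ = 3/√20, θ ≈ 47.87°.

θ_min ≈ 26.57°; |L|−L_z,max ≈ 0.4721ℏ; θ(m_l=3) ≈ 47.87°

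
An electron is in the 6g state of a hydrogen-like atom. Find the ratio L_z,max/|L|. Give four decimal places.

For 6g, l = 4.
|L| = 2√5 ℏ ≈ 4.4721ℏ, while L_z,max = lℏ = 4ℏ.
L_z,max/|L| = 4/√20 = 0.8944.

L_z,max/|L| = 0.8944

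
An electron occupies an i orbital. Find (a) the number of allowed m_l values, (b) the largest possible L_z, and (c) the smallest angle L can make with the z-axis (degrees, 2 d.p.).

13 values; L_z,max = 6ℏ; θ_min ≈ 22.21°

An i state has l = 6.
There are 2l+1 = 13 values of m_l.
L_z,max = lℏ = 6ℏ.
cos θ_min = 6/√42, so θ_min ≈ 22.21°.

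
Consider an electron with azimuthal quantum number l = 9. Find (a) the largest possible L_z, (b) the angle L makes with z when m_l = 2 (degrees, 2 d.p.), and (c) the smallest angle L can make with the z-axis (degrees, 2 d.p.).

L_z,max = 9ℏ; θ(m_l=2) ≈ 77.83°; θ_min ≈ 18.43°

L_z,max = lℏ = 9ℏ.
For m_l = 2: cos θ = 2/√90, θ ≈ 77.83°.
cos θ_min = 9/√90, so θ_min ≈ 18.43°.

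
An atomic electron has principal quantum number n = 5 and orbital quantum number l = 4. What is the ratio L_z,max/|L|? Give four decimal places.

L_z,max/|L| = 0.8944

|L| = 2√5 ℏ ≈ 4.4721ℏ, while L_z,max = lℏ = 4ℏ.
L_z,max/|L| = 4/√20 = 0.8944.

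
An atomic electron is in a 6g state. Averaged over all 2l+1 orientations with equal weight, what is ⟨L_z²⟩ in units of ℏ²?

The 6g subshell has l = 4.
m_l runs from −4 to 4, i.e. {-4, -3, -2, -1, 0, 1, 2, 3, 4}.
⟨L_z²⟩ = ℏ²·l(l+1)/3 = 6.667ℏ².

⟨L_z²⟩ = 6.667 ℏ²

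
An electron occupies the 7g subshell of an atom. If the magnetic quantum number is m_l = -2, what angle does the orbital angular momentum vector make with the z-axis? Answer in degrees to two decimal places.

θ ≈ 116.57°

The 7g subshell has l = 4.
|L| = ℏ√(l(l+1)) = 2√5 ℏ.
L_z = m_l ℏ = −2ℏ.
cos θ = L_z/|L| = -2/√20, so θ ≈ 116.57°.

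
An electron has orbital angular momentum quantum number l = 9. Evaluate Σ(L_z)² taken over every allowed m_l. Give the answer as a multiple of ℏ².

m_l ∈ {-9, -8, -7, -6, -5, -4, -3, -2, -1, 0, 1, 2, 3, 4, 5, 6, 7, 8, 9}.
Σ m_l² = 2·(1 + 4 + 9 + 16 + 25 + 36 + 49 + 64 + 81) = 570.

Σ(L_z)² = 570 ℏ²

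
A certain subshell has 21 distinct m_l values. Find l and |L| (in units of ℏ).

l = 10, |L| = √110 ℏ ≈ 10.488ℏ

Since there are 2l+1 = 21 values of m_l, l = 10.
|L| = ℏ√(l(l+1)) = ℏ√(10·11) = √110 ℏ.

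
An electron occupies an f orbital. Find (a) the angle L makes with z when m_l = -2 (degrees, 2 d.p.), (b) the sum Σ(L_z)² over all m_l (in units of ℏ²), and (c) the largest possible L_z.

θ(m_l=-2) ≈ 125.26°; Σ(L_z)² = 28 ℏ²; L_z,max = 3ℏ

For an f orbital, l = 3.
For m_l = -2: cos θ = -2/√12, θ ≈ 125.26°.
Σ m_l² = 28, so Σ(L_z)² = 28 ℏ².
L_z,max = lℏ = 3ℏ.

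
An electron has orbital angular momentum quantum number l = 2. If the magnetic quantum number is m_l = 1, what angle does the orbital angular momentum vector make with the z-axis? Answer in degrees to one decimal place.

|L|² = l(l+1)ℏ² = 6ℏ², so |L| = √6 ℏ.
L_z = m_l ℏ = 1ℏ.
cos θ = L_z/|L| = 1/√6, so θ ≈ 65.9°.

θ ≈ 65.9°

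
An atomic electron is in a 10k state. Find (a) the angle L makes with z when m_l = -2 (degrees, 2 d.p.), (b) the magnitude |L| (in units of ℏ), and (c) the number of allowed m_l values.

θ(m_l=-2) ≈ 105.50°; |L| = 2√14 ℏ ≈ 7.483ℏ; 15 values

For 10k, l = 7.
For m_l = -2: cos θ = -2/√56, θ ≈ 105.50°.
|L| = ℏ√(7·8) = 2√14 ℏ ≈ 7.483ℏ.
There are 2l+1 = 15 values of m_l.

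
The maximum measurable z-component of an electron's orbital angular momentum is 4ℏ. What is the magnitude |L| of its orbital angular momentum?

L_z,max = lℏ, so l = 4.
|L| = ℏ√(l(l+1)) = 2√5 ℏ.

|L| = 2√5 ℏ ≈ 4.472ℏ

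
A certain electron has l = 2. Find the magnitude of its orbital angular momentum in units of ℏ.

|L| = √6 ℏ ≈ 2.449ℏ

|L| = ℏ√(l(l+1)) = ℏ√(2·3) = √6 ℏ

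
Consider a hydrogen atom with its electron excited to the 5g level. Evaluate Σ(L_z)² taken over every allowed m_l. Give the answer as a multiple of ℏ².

Σ(L_z)² = 60 ℏ²

The 5g level has l = 4.
The allowed m_l values are -4, -3, -2, -1, 0, 1, 2, 3, 4.
Σ m_l² = l(l+1)(2l+1)/3 = 4·5·9/3 = 60.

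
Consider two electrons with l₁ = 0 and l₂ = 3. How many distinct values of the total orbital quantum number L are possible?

1

The total orbital quantum number L ranges from |l₁ − l₂| to l₁ + l₂ in integer steps.
Allowed values: L = 3.
That is 1 value.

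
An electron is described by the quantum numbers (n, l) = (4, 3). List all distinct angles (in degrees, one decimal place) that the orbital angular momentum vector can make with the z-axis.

|L| = ℏ√(l(l+1)) = 2√3 ℏ.
cos θ = m_l/√12 for each m_l ∈ {-3, -2, -1, 0, 1, 2, 3}.

θ ∈ {30.0°, 54.7°, 73.2°, 90.0°, 106.8°, 125.3°, 150.0°}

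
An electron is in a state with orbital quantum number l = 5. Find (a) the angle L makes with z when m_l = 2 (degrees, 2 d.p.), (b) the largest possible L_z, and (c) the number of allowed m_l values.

θ(m_l=2) ≈ 68.58°; L_z,max = 5ℏ; 11 values

For m_l = 2: cos θ = 2/√30, θ ≈ 68.58°.
L_z,max = lℏ = 5ℏ.
There are 2l+1 = 11 values of m_l.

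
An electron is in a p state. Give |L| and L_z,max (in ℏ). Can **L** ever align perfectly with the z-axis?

No: L_z,max = 1ℏ < |L| = √2 ℏ ≈ 1.414ℏ

For a p orbital, l = 1.
|L| = √2 ℏ ≈ 1.4142ℏ, while L_z,max = lℏ = 1ℏ.
Since |L| > L_z,max, the vector can never point exactly along z; the closest it comes is θ_min = arccos(1/√2) ≈ 45.0°.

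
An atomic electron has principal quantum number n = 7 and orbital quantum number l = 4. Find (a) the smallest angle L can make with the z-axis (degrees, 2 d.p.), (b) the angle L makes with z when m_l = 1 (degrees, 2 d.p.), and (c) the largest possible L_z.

θ_min ≈ 26.57°; θ(m_l=1) ≈ 77.08°; L_z,max = 4ℏ

cos θ_min = 4/√20, so θ_min ≈ 26.57°.
For m_l = 1: cos θ = 1/√20, θ ≈ 77.08°.
L_z,max = lℏ = 4ℏ.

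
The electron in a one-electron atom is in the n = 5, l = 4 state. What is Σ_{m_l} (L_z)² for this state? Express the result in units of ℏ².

m_l ∈ {-4, -3, -2, -1, 0, 1, 2, 3, 4}.
Σ m_l² = l(l+1)(2l+1)/3 = 4·5·9/3 = 60.

Σ(L_z)² = 60 ℏ²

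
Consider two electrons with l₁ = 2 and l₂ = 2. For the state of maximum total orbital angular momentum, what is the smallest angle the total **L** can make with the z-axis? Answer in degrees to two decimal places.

L runs from |2 − 2| = 0 to 2 + 2 = 4.
L ∈ {0, 1, 2, 3, 4}.
The maximum is L = 4, with |L_tot| = ℏ√(4·5) = 2√5 ℏ.
The minimum angle with z is arccos(4/√20) ≈ 26.57°.

θ_min ≈ 26.57°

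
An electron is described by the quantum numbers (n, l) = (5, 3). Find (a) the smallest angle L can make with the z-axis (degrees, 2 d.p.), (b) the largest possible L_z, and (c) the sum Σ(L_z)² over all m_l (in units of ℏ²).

cos θ_min = 3/√12, so θ_min ≈ 30.00°.
L_z,max = lℏ = 3ℏ.
Σ m_l² = 28, so Σ(L_z)² = 28 ℏ².

θ_min ≈ 30.00°; L_z,max = 3ℏ; Σ(L_z)² = 28 ℏ²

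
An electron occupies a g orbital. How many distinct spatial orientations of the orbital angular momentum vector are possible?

The letter g corresponds to l = 4.
The number of m_l values is 2l + 1 = 2·4 + 1 = 9.

9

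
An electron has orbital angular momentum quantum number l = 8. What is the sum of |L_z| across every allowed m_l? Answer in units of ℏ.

The allowed m_l values are -8, -7, -6, -5, -4, -3, -2, -1, 0, 1, 2, 3, 4, 5, 6, 7, 8.
Σ|m_l| = 2(1+2+…+8) = 72.

Σ|L_z| = 72 ℏ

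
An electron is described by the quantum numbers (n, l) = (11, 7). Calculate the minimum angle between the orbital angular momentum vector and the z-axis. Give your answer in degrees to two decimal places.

|L|² = l(l+1)ℏ² = 56ℏ², so |L| = 2√14 ℏ.
The smallest angle corresponds to the largest L_z, i.e. m_l = l = 7, giving L_z = 7ℏ.
cos θ_min = 7/√56, so θ_min ≈ 20.70°.

θ_min ≈ 20.70°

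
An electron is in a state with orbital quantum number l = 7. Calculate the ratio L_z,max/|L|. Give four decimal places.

L_z,max/|L| = 0.9354

|L| = 2√14 ℏ ≈ 7.4833ℏ, while L_z,max = lℏ = 7ℏ.
L_z,max/|L| = 7/√56 = 0.9354.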